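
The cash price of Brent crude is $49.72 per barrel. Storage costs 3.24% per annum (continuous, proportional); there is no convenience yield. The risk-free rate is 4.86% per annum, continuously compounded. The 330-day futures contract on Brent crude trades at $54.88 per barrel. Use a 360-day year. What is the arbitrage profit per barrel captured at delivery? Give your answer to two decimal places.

$1.33 per barrel

Fair futures: F* = S·e^(carry·T), with carry = (r + u) = 0.0486 + 0.0324 = 0.0810
F* = 49.72 · e^(0.0810 × 330/360) = 49.72 · e^0.074250 = 49.72 × 1.077076 = $53.5522
Market $54.88 > fair $53.5522: forward overpriced → cash-and-carry (buy spot, short the forward).
At maturity, profit = |F_mkt − F*| = |54.88 − 53.5522| = $1.33 per barrel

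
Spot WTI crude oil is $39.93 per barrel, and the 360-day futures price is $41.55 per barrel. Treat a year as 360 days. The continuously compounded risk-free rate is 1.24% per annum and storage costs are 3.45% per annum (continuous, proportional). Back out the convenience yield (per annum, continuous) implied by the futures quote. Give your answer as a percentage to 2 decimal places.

F = S·e^((r+u−y)T) ⇒ (r+u−y) = ln(F/S)/T
ln(41.55/39.93) = 0.039770; /T ⇒ 0.039770
y = r + u − ln(F/S)/T = 0.0124 + 0.0345 − 0.039770 = 0.007130
y = 0.71%

0.71%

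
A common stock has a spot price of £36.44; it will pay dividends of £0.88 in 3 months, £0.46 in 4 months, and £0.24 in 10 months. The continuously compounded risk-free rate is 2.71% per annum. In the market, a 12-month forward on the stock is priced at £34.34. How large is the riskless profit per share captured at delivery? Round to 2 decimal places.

PV(dividends) I = 0.88·e^(−0.0271·3/12) + 0.46·e^(−0.0271·4/12) + 0.24·e^(−0.0271·10/12) = 1.5646
Fair forward F* = (S − I)·e^(rT) = (36.44 − 1.5646)·e^0.027100 = 34.8754 × 1.027471 = 35.8335
Market £34.34 < fair 35.8335: forward underpriced → reverse cash-and-carry (short the stock, invest proceeds at r, pay the dividends, go long the forward).
Profit at T = |F_mkt − F*| = |34.34 − 35.8335| = £1.49 per share

£1.49 per share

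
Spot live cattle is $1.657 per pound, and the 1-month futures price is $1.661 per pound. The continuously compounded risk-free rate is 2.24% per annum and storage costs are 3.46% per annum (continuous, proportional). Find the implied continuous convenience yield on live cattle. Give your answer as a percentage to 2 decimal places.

F = S·e^((r+u−y)T) ⇒ (r+u−y) = ln(F/S)/T
ln(1.661/1.657) = 0.002411; /T ⇒ 0.028932
y = r + u − ln(F/S)/T = 0.0224 + 0.0346 − 0.028932 = 0.028068
y = 2.81%

2.81%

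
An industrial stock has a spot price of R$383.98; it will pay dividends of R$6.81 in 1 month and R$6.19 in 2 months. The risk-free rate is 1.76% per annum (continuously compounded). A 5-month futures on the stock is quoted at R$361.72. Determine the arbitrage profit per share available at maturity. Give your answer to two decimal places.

PV(dividends) I = 6.81·e^(−0.0176·1/12) + 6.19·e^(−0.0176·2/12) = 12.9719
Fair futures F* = (S − I)·e^(rT) = (383.98 − 12.9719)·e^0.007333 = 371.0081 × 1.007360 = 373.7387
Market R$361.72 < fair 373.7387: forward underpriced → reverse cash-and-carry (short the stock, invest proceeds at r, pay the dividends, go long the forward).
Profit at T = |F_mkt − F*| = |361.72 − 373.7387| = R$12.02 per share

R$12.02 per share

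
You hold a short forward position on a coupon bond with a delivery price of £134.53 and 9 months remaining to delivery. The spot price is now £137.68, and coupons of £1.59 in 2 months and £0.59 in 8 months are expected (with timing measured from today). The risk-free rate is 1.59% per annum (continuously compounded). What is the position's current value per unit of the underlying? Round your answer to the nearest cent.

-£2.58

PV(remaining coupons) I = 1.59·e^(−0.0159·2/12) + 0.59·e^(−0.0159·8/12) = 2.1696
Current forward F = (S − I)·e^(rT) = (137.68 − 2.1696)·e^(0.0159·9/12) = 135.5104 × 1.011996 = 137.1360
Value (long) = (F − K)·e^(−rT) = (137.1360 − 134.53) × 0.988146 = 2.5751
Short position value = −(long value) = -£2.58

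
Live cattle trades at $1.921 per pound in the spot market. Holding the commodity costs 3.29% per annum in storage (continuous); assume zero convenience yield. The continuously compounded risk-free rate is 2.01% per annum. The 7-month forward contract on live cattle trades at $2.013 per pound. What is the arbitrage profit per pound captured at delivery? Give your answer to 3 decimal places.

$0.032 per pound

Fair forward: F* = S·e^(carry·T), with carry = (r + u) = 0.0201 + 0.0329 = 0.0530
F* = 1.921 · e^(0.0530 × 7/12) = 1.921 · e^0.030917 = 1.921 × 1.031400 = $1.9813
Market $2.013 > fair $1.9813: forward overpriced → cash-and-carry (buy spot, short the forward).
At maturity, profit = |F_mkt − F*| = |2.013 − 1.9813| = $0.032 per pound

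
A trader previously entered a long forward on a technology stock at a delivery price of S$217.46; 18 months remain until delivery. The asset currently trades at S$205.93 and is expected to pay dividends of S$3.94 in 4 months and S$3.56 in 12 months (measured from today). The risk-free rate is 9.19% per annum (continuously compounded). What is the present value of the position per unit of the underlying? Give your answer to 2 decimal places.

S$9.40

PV(remaining dividends) I = 3.94·e^(−0.0919·4/12) + 3.56·e^(−0.0919·12/12) = 7.0686
Current forward F = (S − I)·e^(rT) = (205.93 − 7.0686)·e^(0.0919·18/12) = 198.8614 × 1.147803 = 228.2537
Value (long) = (F − K)·e^(−rT) = (228.2537 − 217.46) × 0.871229 = 9.4038
Value = S$9.40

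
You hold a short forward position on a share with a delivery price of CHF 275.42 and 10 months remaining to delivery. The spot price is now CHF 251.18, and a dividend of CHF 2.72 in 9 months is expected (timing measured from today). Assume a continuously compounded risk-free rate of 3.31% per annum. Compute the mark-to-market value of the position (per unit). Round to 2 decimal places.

CHF 19.40

PV(remaining dividends) I = 2.72·e^(−0.0331·9/12) = 2.6533
Current forward F = (S − I)·e^(rT) = (251.18 − 2.6533)·e^(0.0331·10/12) = 248.5267 × 1.027967 = 255.4772
Value (long) = (F − K)·e^(−rT) = (255.4772 − 275.42) × 0.972794 = -19.4002
Short position value = −(long value) = CHF 19.40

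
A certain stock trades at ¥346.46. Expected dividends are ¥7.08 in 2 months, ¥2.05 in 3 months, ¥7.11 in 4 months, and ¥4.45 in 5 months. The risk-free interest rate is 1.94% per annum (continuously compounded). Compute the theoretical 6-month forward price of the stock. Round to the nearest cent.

¥329.06

PV(dividends) I = 7.08·e^(−0.0194·2/12) + 2.05·e^(−0.0194·3/12) + 7.11·e^(−0.0194·4/12) + 4.45·e^(−0.0194·5/12)
I = 7.0571 + 2.0401 + 7.0642 + 4.4142 = 20.5756
F = (S − I)·e^(rT) = (346.46 − 20.5756) · e^(0.0194·6/12)
= 325.8844 · e^0.009700 = 325.8844 × 1.009747 = ¥329.06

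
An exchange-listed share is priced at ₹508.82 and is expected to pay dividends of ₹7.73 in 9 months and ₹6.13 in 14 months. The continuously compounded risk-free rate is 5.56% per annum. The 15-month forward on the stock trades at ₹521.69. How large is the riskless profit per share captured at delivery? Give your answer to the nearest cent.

PV(dividends) I = 7.73·e^(−0.0556·9/12) + 6.13·e^(−0.0556·14/12) = 13.1593
Fair forward F* = (S − I)·e^(rT) = (508.82 − 13.1593)·e^0.069500 = 495.6607 × 1.071972 = 531.3344
Market ₹521.69 < fair 531.3344: forward underpriced → reverse cash-and-carry (short the stock, invest proceeds at r, pay the dividends, go long the forward).
Profit at T = |F_mkt − F*| = |521.69 − 531.3344| = ₹9.64 per share

₹9.64 per share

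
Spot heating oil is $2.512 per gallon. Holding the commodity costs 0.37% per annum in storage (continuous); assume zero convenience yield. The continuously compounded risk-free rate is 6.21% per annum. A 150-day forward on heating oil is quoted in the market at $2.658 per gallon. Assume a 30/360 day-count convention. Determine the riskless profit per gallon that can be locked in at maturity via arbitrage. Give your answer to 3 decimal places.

Fair forward: F* = S·e^(carry·T), with carry = (r + u) = 0.0621 + 0.0037 = 0.0658
F* = 2.512 · e^(0.0658 × 150/360) = 2.512 · e^0.027417 = 2.512 × 1.027796 = $2.5818
Market $2.658 > fair $2.5818: forward overpriced → cash-and-carry (buy spot, short the forward).
At maturity, profit = |F_mkt − F*| = |2.658 − 2.5818| = $0.076 per gallon

$0.076 per gallon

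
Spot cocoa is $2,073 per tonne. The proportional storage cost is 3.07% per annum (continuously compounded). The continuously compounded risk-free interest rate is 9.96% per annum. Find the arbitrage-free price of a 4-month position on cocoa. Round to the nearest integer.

Net carry = r + u − y = 0.0996 + 0.0307 − 0.0000 = 0.1303
F = S·e^((r+u−y)T) = 2073 · e^(0.1303 × 4/12) = 2073 · e^0.043433
= 2073 × 1.044390 = $2,165 per tonne

$2,165 per tonne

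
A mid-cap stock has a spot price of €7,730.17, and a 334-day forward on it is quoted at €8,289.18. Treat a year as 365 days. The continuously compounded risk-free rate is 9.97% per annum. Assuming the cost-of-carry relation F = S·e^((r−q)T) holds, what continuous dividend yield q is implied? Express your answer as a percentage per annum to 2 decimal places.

From F = S·e^((r−q)T): (r − q) = ln(F/S)/T
ln(8289.18/7730.17) = ln(1.072315) = 0.069820
(r − q) = 0.069820 / (334/365) = 0.076300
q = r − ln(F/S)/T = 0.0997 − 0.076300 = 0.023400
q = 2.34%

2.34%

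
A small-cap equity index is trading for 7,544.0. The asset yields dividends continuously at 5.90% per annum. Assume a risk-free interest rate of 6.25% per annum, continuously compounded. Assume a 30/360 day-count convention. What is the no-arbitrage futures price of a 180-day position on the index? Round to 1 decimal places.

7,557.2

F = S·e^((r − q)T) = 7544.0 · e^((0.0625 − 0.0590) × 180/360)
= 7544.0 · e^0.001750 = 7544.0 × 1.001752
F = 7,557.2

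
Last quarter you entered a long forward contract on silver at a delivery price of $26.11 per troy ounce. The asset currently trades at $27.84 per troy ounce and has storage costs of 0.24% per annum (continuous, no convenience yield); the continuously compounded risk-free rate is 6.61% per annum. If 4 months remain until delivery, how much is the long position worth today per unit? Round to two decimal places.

$2.32 per troy ounce

Current fair forward for the remaining 4 months: F = S·e^((r + u)·T), (r + u) = 0.0661 + 0.0024 = 0.0685
F = 27.84 · e^(0.0685 × 4/12) = 27.84 × 1.023096 = 28.4830
Value of long forward = (F − K)·e^(−rT) = (28.4830 − 26.11) · e^(−0.0661·4/12)
= 2.3730 × 0.978208 = 2.32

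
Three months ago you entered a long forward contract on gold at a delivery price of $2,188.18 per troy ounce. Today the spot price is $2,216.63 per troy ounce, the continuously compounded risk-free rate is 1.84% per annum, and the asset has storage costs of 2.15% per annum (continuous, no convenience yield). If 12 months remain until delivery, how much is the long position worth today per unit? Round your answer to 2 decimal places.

$116.52 per troy ounce

Current fair forward for the remaining 12 months: F = S·e^((r + u)·T), (r + u) = 0.0184 + 0.0215 = 0.0399
F = 2216.63 · e^(0.0399 × 12/12) = 2216.63 × 1.04070670 = 2306.8617
Value of long forward = (F − K)·e^(−rT) = (2306.8617 − 2188.18) · e^(−0.0184·12/12)
= 118.6817 × 0.98176825 = 116.52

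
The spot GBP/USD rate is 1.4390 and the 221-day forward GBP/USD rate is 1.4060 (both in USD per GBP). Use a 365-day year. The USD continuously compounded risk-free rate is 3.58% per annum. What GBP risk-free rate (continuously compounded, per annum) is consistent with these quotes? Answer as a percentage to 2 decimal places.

F = S·e^((r_USD − r_GBP)T) ⇒ r_GBP = r_USD − ln(F/S)/T
ln(1.4060/1.4390) = -0.023200; /(221/365) = -0.038317
r_GBP = 0.0358 + 0.038317 = 0.074117
r_GBP = 7.41%

7.41%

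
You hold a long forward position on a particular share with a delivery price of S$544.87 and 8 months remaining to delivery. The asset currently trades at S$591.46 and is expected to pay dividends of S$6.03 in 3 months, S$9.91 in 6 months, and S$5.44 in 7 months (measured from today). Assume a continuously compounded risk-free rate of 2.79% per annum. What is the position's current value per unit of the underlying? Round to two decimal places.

S$35.52

PV(remaining dividends) I = 6.03·e^(−0.0279·3/12) + 9.91·e^(−0.0279·6/12) + 5.44·e^(−0.0279·7/12) = 21.1130
Current forward F = (S − I)·e^(rT) = (591.46 − 21.1130)·e^(0.0279·8/12) = 570.3470 × 1.018774 = 581.0547
Value (long) = (F − K)·e^(−rT) = (581.0547 − 544.87) × 0.981572 = 35.5179
Value = S$35.52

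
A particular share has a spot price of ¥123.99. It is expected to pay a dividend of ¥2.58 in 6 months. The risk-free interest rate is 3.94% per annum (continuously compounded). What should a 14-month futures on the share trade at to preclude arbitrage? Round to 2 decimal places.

PV(dividends) I = 2.58·e^(−0.0394·6/12)
I = 2.5297
F = (S − I)·e^(rT) = (123.99 − 2.5297) · e^(0.0394·14/12)
= 121.4603 · e^0.045967 = 121.4603 × 1.047040 = ¥127.17

¥127.17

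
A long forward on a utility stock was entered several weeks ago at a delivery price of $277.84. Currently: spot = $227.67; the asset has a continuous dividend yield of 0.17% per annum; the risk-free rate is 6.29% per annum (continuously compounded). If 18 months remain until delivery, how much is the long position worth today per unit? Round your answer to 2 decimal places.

Current fair forward for the remaining 18 months: F = S·e^((r − q)·T), (r − q) = 0.0629 − 0.0017 = 0.0612
F = 227.67 · e^(0.0612 × 18/12) = 227.67 × 1.096146 = 249.5596
Value of long forward = (F − K)·e^(−rT) = (249.5596 − 277.84) · e^(−0.0629·18/12)
= -28.2804 × 0.909964 = -25.73

-$25.73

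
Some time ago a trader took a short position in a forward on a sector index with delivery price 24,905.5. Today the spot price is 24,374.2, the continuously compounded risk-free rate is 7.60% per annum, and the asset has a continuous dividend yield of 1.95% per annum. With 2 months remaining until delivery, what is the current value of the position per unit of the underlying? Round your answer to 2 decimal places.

Current fair forward for the remaining 2 months: F = S·e^((r − q)·T), (r − q) = 0.0760 − 0.0195 = 0.0565
F = 24374.2 · e^(0.0565 × 2/12) = 24374.2 × 1.00946114 = 24604.8077
Value of long forward = (F − K)·e^(−rT) = (24604.8077 − 24905.5) · e^(−0.0760·2/12)
= -300.6923 × 0.98741322 = -296.91
Short position value = −(long value) = 296.91

296.91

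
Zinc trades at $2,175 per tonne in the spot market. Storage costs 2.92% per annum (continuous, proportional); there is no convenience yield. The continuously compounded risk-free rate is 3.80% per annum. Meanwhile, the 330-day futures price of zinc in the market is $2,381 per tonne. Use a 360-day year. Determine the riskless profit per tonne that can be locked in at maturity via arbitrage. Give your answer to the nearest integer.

$68 per tonne

Fair futures: F* = S·e^(carry·T), with carry = (r + u) = 0.0380 + 0.0292 = 0.0672
F* = 2175 · e^(0.0672 × 330/360) = 2175 · e^0.061600 = 2175 × 1.063537 = $2313.1930
Market $2381 > fair $2313.1930: forward overpriced → cash-and-carry (buy spot, short the forward).
At maturity, profit = |F_mkt − F*| = |2381 − 2313.1930| = $68 per tonne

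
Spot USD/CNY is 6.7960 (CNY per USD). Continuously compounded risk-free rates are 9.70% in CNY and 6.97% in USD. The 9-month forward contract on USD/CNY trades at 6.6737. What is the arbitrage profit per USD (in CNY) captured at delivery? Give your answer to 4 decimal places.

Fair forward: F* = S·e^(carry·T), with carry = (r_CNY − r_USD) = 0.0970 − 0.0697 = 0.0273
F* = 6.7960 · e^(0.0273 × 9/12) = 6.7960 · e^0.020475 = 6.7960 × 1.020686 = 6.9366
Market 6.6737 < fair 6.9366: forward underpriced → reverse cash-and-carry (short spot, go long the forward).
At maturity, profit = |F_mkt − F*| = |6.6737 − 6.9366| = 0.2629 per USD (in CNY)

0.2629 per USD (in CNY)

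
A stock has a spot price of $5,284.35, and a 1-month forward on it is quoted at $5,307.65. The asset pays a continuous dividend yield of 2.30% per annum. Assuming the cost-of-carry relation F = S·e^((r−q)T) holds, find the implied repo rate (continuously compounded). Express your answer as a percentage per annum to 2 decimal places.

7.58%

From F = S·e^((r−q)T): (r − q) = ln(F/S)/T
ln(5307.65/5284.35) = ln(1.004409) = 0.004399
(r − q) = 0.004399 / (1/12) = 0.052788
r = ln(F/S)/T + q = 0.052788 + 0.0230 = 0.075788
r = 7.58%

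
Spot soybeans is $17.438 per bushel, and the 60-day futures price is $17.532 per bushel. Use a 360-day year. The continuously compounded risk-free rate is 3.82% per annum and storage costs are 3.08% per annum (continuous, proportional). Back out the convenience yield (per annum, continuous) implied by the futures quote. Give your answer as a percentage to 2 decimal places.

F = S·e^((r+u−y)T) ⇒ (r+u−y) = ln(F/S)/T
ln(17.532/17.438) = 0.005376; /T ⇒ 0.032256
y = r + u − ln(F/S)/T = 0.0382 + 0.0308 − 0.032256 = 0.036744
y = 3.67%

3.67%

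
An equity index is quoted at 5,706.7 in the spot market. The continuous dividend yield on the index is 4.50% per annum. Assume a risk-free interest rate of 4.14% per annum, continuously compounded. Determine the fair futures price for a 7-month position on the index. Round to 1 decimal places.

5,694.7

F = S·e^((r − q)T) = 5706.7 · e^((0.0414 − 0.0450) × 7/12)
= 5706.7 · e^-0.002100 = 5706.7 × 0.997902
F = 5,694.7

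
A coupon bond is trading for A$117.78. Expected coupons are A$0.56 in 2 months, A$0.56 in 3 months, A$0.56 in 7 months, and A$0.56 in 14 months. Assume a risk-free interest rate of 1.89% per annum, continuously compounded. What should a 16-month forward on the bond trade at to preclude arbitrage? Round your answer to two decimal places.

A$118.51

PV(coupons) I = 0.56·e^(−0.0189·2/12) + 0.56·e^(−0.0189·3/12) + 0.56·e^(−0.0189·7/12) + 0.56·e^(−0.0189·14/12)
I = 0.5582 + 0.5574 + 0.5539 + 0.5478 = 2.2173
F = (S − I)·e^(rT) = (117.78 − 2.2173) · e^(0.0189·16/12)
= 115.5627 · e^0.025200 = 115.5627 × 1.025520 = A$118.51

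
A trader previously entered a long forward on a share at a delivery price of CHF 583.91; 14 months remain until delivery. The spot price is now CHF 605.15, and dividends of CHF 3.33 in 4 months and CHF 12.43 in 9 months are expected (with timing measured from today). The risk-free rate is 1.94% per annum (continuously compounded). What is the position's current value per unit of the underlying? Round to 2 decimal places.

CHF 18.75

PV(remaining dividends) I = 3.33·e^(−0.0194·4/12) + 12.43·e^(−0.0194·9/12) = 15.5590
Current forward F = (S − I)·e^(rT) = (605.15 − 15.5590)·e^(0.0194·14/12) = 589.5910 × 1.022891 = 603.0873
Value (long) = (F − K)·e^(−rT) = (603.0873 − 583.91) × 0.977621 = 18.7481
Value = CHF 18.75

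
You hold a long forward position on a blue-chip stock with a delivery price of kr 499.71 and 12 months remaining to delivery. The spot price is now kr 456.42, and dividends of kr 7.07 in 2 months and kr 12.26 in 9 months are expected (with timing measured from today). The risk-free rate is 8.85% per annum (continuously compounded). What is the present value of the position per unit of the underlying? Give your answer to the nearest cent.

-kr 19.41

PV(remaining dividends) I = 7.07·e^(−0.0885·2/12) + 12.26·e^(−0.0885·9/12) = 18.4391
Current forward F = (S − I)·e^(rT) = (456.42 − 18.4391)·e^(0.0885·12/12) = 437.9809 × 1.092534 = 478.5090
Value (long) = (F − K)·e^(−rT) = (478.5090 − 499.71) × 0.915303 = -19.4053
Value = -kr 19.41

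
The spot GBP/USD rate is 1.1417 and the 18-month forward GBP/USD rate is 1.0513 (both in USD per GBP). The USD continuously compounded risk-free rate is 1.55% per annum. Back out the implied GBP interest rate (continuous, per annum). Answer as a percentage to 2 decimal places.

7.05%

F = S·e^((r_USD − r_GBP)T) ⇒ r_GBP = r_USD − ln(F/S)/T
ln(1.0513/1.1417) = -0.082491; /(18/12) = -0.054994
r_GBP = 0.0155 + 0.054994 = 0.070494
r_GBP = 7.05%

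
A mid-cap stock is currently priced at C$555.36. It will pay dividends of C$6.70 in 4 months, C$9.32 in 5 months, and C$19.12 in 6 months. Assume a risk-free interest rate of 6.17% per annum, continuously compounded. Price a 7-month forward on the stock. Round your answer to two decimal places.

PV(dividends) I = 6.70·e^(−0.0617·4/12) + 9.32·e^(−0.0617·5/12) + 19.12·e^(−0.0617·6/12)
I = 6.5636 + 9.0835 + 18.5392 = 34.1863
F = (S − I)·e^(rT) = (555.36 − 34.1863) · e^(0.0617·7/12)
= 521.1737 · e^0.035992 = 521.1737 × 1.036648 = C$540.27

C$540.27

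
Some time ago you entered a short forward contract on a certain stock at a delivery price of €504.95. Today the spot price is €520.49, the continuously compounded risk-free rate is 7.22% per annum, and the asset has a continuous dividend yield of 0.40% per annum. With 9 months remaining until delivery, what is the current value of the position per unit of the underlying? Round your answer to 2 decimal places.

Current fair forward for the remaining 9 months: F = S·e^((r − q)·T), (r − q) = 0.0722 − 0.0040 = 0.0682
F = 520.49 · e^(0.0682 × 9/12) = 520.49 × 1.052481 = 547.8058
Value of long forward = (F − K)·e^(−rT) = (547.8058 − 504.95) · e^(−0.0722·9/12)
= 42.8558 × 0.947290 = 40.60
Short position value = −(long value) = -€40.60

-€40.60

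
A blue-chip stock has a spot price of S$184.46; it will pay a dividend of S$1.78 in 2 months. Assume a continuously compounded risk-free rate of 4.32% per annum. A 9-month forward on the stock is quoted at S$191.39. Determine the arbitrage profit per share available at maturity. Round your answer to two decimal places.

PV(dividends) I = 1.78·e^(−0.0432·2/12) = 1.7672
Fair forward F* = (S − I)·e^(rT) = (184.46 − 1.7672)·e^0.032400 = 182.6928 × 1.032931 = 188.7091
Market S$191.39 > fair 188.7091: forward overpriced → cash-and-carry (borrow at r, buy the stock and collect the dividends, short the forward).
Profit at T = |F_mkt − F*| = |191.39 − 188.7091| = S$2.68 per share

S$2.68 per share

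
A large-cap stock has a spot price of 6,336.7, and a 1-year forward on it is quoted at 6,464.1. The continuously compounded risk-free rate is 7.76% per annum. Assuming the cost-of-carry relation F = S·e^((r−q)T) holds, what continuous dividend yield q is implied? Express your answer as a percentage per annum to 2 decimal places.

5.77%

From F = S·e^((r−q)T): (r − q) = ln(F/S)/T
ln(6464.1/6336.7) = ln(1.020105) = 0.019906
(r − q) = 0.019906 / (1) = 0.019906
q = r − ln(F/S)/T = 0.0776 − 0.019906 = 0.057694
q = 5.77%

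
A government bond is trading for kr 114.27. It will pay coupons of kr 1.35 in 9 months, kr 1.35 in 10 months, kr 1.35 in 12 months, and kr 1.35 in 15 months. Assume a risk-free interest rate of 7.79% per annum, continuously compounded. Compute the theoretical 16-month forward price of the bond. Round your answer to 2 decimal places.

PV(coupons) I = 1.35·e^(−0.0779·9/12) + 1.35·e^(−0.0779·10/12) + 1.35·e^(−0.0779·12/12) + 1.35·e^(−0.0779·15/12)
I = 1.2734 + 1.2651 + 1.2488 + 1.2247 = 5.0120
F = (S − I)·e^(rT) = (114.27 − 5.0120) · e^(0.0779·16/12)
= 109.2580 · e^0.103867 = 109.2580 × 1.109453 = kr 121.22

kr 121.22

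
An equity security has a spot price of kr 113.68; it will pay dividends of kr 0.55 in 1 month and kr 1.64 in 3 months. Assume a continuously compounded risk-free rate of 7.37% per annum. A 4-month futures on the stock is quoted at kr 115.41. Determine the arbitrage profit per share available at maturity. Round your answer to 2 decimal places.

kr 1.11 per share

PV(dividends) I = 0.55·e^(−0.0737·1/12) + 1.64·e^(−0.0737·3/12) = 2.1567
Fair futures F* = (S − I)·e^(rT) = (113.68 − 2.1567)·e^0.024567 = 111.5233 × 1.024871 = 114.2970
Market kr 115.41 > fair 114.2970: forward overpriced → cash-and-carry (borrow at r, buy the stock and collect the dividends, short the forward).
Profit at T = |F_mkt − F*| = |115.41 − 114.2970| = kr 1.11 per share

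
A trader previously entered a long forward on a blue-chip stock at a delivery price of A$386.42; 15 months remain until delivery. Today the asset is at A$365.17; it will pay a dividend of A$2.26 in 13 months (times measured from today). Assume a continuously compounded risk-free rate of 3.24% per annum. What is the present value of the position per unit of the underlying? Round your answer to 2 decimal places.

PV(remaining dividends) I = 2.26·e^(−0.0324·13/12) = 2.1821
Current forward F = (S − I)·e^(rT) = (365.17 − 2.1821)·e^(0.0324·15/12) = 362.9879 × 1.041331 = 377.9906
Value (long) = (F − K)·e^(−rT) = (377.9906 − 386.42) × 0.960309 = -8.0948
Value = -A$8.09

-A$8.09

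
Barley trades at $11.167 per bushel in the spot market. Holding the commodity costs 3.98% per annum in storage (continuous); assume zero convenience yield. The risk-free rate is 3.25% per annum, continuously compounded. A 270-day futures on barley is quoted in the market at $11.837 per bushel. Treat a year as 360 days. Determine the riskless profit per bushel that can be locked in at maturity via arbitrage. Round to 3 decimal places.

Fair futures: F* = S·e^(carry·T), with carry = (r + u) = 0.0325 + 0.0398 = 0.0723
F* = 11.167 · e^(0.0723 × 270/360) = 11.167 · e^0.054225 = 11.167 × 1.055722 = $11.7892
Market $11.837 > fair $11.7892: forward overpriced → cash-and-carry (buy spot, short the forward).
At maturity, profit = |F_mkt − F*| = |11.837 − 11.7892| = $0.048 per bushel

$0.048 per bushel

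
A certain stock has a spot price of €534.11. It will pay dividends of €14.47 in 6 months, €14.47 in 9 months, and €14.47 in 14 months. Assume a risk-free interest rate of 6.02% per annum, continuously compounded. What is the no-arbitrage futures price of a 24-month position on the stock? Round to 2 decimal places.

PV(dividends) I = 14.47·e^(−0.0602·6/12) + 14.47·e^(−0.0602·9/12) + 14.47·e^(−0.0602·14/12)
I = 14.0409 + 13.8312 + 13.4886 = 41.3607
F = (S − I)·e^(rT) = (534.11 − 41.3607) · e^(0.0602·24/12)
= 492.7493 · e^0.120400 = 492.7493 × 1.127948 = €555.80

€555.80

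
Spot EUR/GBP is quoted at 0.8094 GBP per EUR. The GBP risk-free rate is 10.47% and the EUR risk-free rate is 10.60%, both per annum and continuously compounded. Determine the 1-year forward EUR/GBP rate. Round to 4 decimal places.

0.8083

F = S·e^((r_GBP − r_EUR)T) = 0.8094 · e^((0.1047 − 0.1060) × 1)
= 0.8094 · e^-0.001300 = 0.8094 × 0.998701
F = 0.8083 GBP per EUR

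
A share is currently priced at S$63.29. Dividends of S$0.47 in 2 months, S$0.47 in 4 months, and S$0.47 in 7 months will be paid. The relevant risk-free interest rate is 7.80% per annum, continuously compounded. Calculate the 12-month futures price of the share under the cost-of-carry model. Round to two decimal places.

PV(dividends) I = 0.47·e^(−0.0780·2/12) + 0.47·e^(−0.0780·4/12) + 0.47·e^(−0.0780·7/12)
I = 0.4639 + 0.4579 + 0.4491 = 1.3709
F = (S − I)·e^(rT) = (63.29 − 1.3709) · e^(0.0780·12/12)
= 61.9191 · e^0.078000 = 61.9191 × 1.081123 = S$66.94

S$66.94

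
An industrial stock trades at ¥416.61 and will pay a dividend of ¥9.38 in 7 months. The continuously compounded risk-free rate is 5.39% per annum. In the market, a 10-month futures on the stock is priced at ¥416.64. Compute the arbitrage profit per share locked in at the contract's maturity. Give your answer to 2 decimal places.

PV(dividends) I = 9.38·e^(−0.0539·7/12) = 9.0897
Fair futures F* = (S − I)·e^(rT) = (416.61 − 9.0897)·e^0.044917 = 407.5203 × 1.045941 = 426.2422
Market ¥416.64 < fair 426.2422: forward underpriced → reverse cash-and-carry (short the stock, invest proceeds at r, pay the dividends, go long the forward).
Profit at T = |F_mkt − F*| = |416.64 − 426.2422| = ¥9.60 per share

¥9.60 per share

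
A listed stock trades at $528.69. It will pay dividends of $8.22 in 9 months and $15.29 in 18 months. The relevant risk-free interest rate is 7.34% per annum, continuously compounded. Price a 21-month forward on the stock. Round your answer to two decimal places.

$576.74

PV(dividends) I = 8.22·e^(−0.0734·9/12) + 15.29·e^(−0.0734·18/12)
I = 7.7797 + 13.6959 = 21.4756
F = (S − I)·e^(rT) = (528.69 − 21.4756) · e^(0.0734·21/12)
= 507.2144 · e^0.128450 = 507.2144 × 1.137065 = $576.74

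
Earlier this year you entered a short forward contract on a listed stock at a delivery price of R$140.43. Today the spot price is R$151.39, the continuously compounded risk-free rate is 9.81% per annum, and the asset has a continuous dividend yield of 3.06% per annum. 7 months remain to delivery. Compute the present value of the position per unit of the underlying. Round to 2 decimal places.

Current fair forward for the remaining 7 months: F = S·e^((r − q)·T), (r − q) = 0.0981 − 0.0306 = 0.0675
F = 151.39 · e^(0.0675 × 7/12) = 151.39 × 1.040160 = 157.4698
Value of long forward = (F − K)·e^(−rT) = (157.4698 − 140.43) · e^(−0.0981·7/12)
= 17.0398 × 0.944382 = 16.09
Short position value = −(long value) = -R$16.09

-R$16.09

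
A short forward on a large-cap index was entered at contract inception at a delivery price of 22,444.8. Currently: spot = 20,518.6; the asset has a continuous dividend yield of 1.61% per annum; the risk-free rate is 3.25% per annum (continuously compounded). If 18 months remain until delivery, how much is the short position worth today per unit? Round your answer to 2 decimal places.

Current fair forward for the remaining 18 months: F = S·e^((r − q)·T), (r − q) = 0.0325 − 0.0161 = 0.0164
F = 20518.6 · e^(0.0164 × 18/12) = 20518.6 × 1.02490508 = 21029.6174
Value of long forward = (F − K)·e^(−rT) = (21029.6174 − 22444.8) · e^(−0.0325·18/12)
= -1415.1826 × 0.95241920 = -1347.85
Short position value = −(long value) = 1347.85

1347.85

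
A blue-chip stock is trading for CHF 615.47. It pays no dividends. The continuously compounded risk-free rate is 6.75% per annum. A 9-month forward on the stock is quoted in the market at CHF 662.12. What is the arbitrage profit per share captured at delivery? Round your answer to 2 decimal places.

CHF 14.69 per share

Fair forward: F* = S·e^(carry·T), with carry = r = 0.0675
F* = 615.47 · e^(0.0675 × 9/12) = 615.47 · e^0.050625 = 615.47 × 1.051928 = CHF 647.4301
Market CHF 662.12 > fair CHF 647.4301: forward overpriced → cash-and-carry (buy spot, short the forward).
At maturity, profit = |F_mkt − F*| = |662.12 − 647.4301| = CHF 14.69 per share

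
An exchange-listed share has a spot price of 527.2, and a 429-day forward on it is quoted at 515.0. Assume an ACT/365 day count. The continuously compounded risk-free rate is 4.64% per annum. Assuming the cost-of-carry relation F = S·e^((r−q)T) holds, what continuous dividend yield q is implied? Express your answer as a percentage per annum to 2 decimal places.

6.63%

From F = S·e^((r−q)T): (r − q) = ln(F/S)/T
ln(515.0/527.2) = ln(0.976859) = -0.023413
(r − q) = -0.023413 / (429/365) = -0.019920
q = r − ln(F/S)/T = 0.0464 + 0.019920 = 0.066320
q = 6.63%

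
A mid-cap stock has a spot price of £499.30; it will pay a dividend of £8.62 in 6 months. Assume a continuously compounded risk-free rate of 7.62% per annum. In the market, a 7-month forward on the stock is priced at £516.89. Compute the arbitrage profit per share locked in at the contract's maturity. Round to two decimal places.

PV(dividends) I = 8.62·e^(−0.0762·6/12) = 8.2978
Fair forward F* = (S − I)·e^(rT) = (499.30 − 8.2978)·e^0.044450 = 491.0022 × 1.045453 = 513.3197
Market £516.89 > fair 513.3197: forward overpriced → cash-and-carry (borrow at r, buy the stock and collect the dividends, short the forward).
Profit at T = |F_mkt − F*| = |516.89 − 513.3197| = £3.57 per share

£3.57 per share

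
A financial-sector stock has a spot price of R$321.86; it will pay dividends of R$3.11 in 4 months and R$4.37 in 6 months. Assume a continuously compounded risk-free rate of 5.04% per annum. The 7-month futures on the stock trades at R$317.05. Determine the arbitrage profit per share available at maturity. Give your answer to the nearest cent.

R$6.88 per share

PV(dividends) I = 3.11·e^(−0.0504·4/12) + 4.37·e^(−0.0504·6/12) = 7.3194
Fair futures F* = (S − I)·e^(rT) = (321.86 − 7.3194)·e^0.029400 = 314.5406 × 1.029836 = 323.9252
Market R$317.05 < fair 323.9252: forward underpriced → reverse cash-and-carry (short the stock, invest proceeds at r, pay the dividends, go long the forward).
Profit at T = |F_mkt − F*| = |317.05 − 323.9252| = R$6.88 per share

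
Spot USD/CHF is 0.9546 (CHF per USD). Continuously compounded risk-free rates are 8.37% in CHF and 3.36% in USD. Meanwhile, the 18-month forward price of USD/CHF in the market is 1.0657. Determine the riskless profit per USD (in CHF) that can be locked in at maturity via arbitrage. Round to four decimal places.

0.0366 per USD (in CHF)

Fair forward: F* = S·e^(carry·T), with carry = (r_CHF − r_USD) = 0.0837 − 0.0336 = 0.0501
F* = 0.9546 · e^(0.0501 × 18/12) = 0.9546 · e^0.075150 = 0.9546 × 1.078046 = 1.0291
Market 1.0657 > fair 1.0291: forward overpriced → cash-and-carry (buy spot, short the forward).
At maturity, profit = |F_mkt − F*| = |1.0657 − 1.0291| = 0.0366 per USD (in CHF)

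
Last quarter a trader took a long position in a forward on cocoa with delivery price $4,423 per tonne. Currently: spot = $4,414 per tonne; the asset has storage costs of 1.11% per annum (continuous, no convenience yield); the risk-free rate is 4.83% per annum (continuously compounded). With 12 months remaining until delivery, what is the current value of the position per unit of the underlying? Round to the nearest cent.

Current fair forward for the remaining 12 months: F = S·e^((r + u)·T), (r + u) = 0.0483 + 0.0111 = 0.0594
F = 4414 · e^(0.0594 × 12/12) = 4414 × 1.06119964 = 4684.1352
Value of long forward = (F − K)·e^(−rT) = (4684.1352 − 4423) · e^(−0.0483·12/12)
= 261.1352 × 0.95284789 = 248.82

$248.82 per tonne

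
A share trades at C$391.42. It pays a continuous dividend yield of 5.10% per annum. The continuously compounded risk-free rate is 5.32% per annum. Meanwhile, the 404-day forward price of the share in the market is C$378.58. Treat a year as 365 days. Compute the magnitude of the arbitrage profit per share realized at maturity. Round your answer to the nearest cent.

Fair forward: F* = S·e^(carry·T), with carry = (r − q) = 0.0532 − 0.0510 = 0.0022
F* = 391.42 · e^(0.0022 × 404/365) = 391.42 · e^0.002435 = 391.42 × 1.002438 = C$392.3743
Market C$378.58 < fair C$392.3743: forward underpriced → reverse cash-and-carry (short spot, go long the forward).
At maturity, profit = |F_mkt − F*| = |378.58 − 392.3743| = C$13.79 per share

C$13.79 per share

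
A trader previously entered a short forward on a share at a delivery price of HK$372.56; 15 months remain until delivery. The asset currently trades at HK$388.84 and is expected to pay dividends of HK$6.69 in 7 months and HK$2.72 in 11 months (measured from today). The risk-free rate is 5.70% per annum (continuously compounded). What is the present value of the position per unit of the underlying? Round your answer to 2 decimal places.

PV(remaining dividends) I = 6.69·e^(−0.0570·7/12) + 2.72·e^(−0.0570·11/12) = 9.0527
Current forward F = (S − I)·e^(rT) = (388.84 − 9.0527)·e^(0.0570·15/12) = 379.7873 × 1.073850 = 407.8346
Value (long) = (F − K)·e^(−rT) = (407.8346 − 372.56) × 0.931229 = 32.8487
Short position value = −(long value) = -HK$32.85

-HK$32.85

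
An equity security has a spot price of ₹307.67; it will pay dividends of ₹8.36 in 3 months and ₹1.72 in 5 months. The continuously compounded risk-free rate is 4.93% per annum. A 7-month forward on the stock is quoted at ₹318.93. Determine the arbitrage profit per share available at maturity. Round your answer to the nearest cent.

₹12.52 per share

PV(dividends) I = 8.36·e^(−0.0493·3/12) + 1.72·e^(−0.0493·5/12) = 9.9426
Fair forward F* = (S − I)·e^(rT) = (307.67 − 9.9426)·e^0.028758 = 297.7274 × 1.029176 = 306.4139
Market ₹318.93 > fair 306.4139: forward overpriced → cash-and-carry (borrow at r, buy the stock and collect the dividends, short the forward).
Profit at T = |F_mkt − F*| = |318.93 − 306.4139| = ₹12.52 per share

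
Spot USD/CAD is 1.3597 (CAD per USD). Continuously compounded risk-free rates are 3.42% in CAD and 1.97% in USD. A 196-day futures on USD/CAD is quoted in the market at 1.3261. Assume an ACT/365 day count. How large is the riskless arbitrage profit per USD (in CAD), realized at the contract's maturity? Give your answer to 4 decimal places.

Fair futures: F* = S·e^(carry·T), with carry = (r_CAD − r_USD) = 0.0342 − 0.0197 = 0.0145
F* = 1.3597 · e^(0.0145 × 196/365) = 1.3597 · e^0.007786 = 1.3597 × 1.007816 = 1.3703
Market 1.3261 < fair 1.3703: forward underpriced → reverse cash-and-carry (short spot, go long the forward).
At maturity, profit = |F_mkt − F*| = |1.3261 − 1.3703| = 0.0442 per USD (in CAD)

0.0442 per USD (in CAD)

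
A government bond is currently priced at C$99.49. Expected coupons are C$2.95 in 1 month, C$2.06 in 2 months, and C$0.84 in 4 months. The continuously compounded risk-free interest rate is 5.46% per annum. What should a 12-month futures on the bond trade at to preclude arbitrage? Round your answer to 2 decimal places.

C$98.94

PV(coupons) I = 2.95·e^(−0.0546·1/12) + 2.06·e^(−0.0546·2/12) + 0.84·e^(−0.0546·4/12)
I = 2.9366 + 2.0413 + 0.8249 = 5.8028
F = (S − I)·e^(rT) = (99.49 − 5.8028) · e^(0.0546·12/12)
= 93.6872 · e^0.054600 = 93.6872 × 1.056118 = C$98.94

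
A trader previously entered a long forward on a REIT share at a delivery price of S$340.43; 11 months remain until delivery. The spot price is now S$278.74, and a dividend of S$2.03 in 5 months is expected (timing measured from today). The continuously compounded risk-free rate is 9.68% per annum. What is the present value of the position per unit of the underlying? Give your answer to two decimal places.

-S$34.73

PV(remaining dividends) I = 2.03·e^(−0.0968·5/12) = 1.9498
Current forward F = (S − I)·e^(rT) = (278.74 − 1.9498)·e^(0.0968·11/12) = 276.7902 × 1.092789 = 302.4733
Value (long) = (F − K)·e^(−rT) = (302.4733 − 340.43) × 0.915090 = -34.7338
Value = -S$34.73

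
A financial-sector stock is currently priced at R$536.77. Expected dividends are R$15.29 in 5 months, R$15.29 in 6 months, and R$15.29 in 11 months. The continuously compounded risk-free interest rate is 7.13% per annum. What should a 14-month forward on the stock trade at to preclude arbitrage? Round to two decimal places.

PV(dividends) I = 15.29·e^(−0.0713·5/12) + 15.29·e^(−0.0713·6/12) + 15.29·e^(−0.0713·11/12)
I = 14.8424 + 14.7545 + 14.3226 = 43.9195
F = (S − I)·e^(rT) = (536.77 − 43.9195) · e^(0.0713·14/12)
= 492.8505 · e^0.083183 = 492.8505 × 1.086741 = R$535.60

R$535.60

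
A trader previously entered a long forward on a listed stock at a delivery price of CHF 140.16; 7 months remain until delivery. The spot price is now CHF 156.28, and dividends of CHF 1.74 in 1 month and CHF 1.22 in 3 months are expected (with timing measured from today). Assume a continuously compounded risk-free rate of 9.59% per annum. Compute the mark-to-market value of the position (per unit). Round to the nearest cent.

CHF 20.83

PV(remaining dividends) I = 1.74·e^(−0.0959·1/12) + 1.22·e^(−0.0959·3/12) = 2.9172
Current forward F = (S − I)·e^(rT) = (156.28 − 2.9172)·e^(0.0959·7/12) = 153.3628 × 1.057536 = 162.1867
Value (long) = (F − K)·e^(−rT) = (162.1867 − 140.16) × 0.945594 = 20.8283
Value = CHF 20.83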